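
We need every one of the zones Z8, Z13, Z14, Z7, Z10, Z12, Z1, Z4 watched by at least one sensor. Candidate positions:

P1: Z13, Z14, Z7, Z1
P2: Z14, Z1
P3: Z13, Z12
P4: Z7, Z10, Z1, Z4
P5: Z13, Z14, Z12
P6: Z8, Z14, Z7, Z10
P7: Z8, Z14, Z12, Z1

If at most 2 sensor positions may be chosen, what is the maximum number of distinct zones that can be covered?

Choosing P4, P5 covers {Z13, Z14, Z7, Z10, Z12, Z1, Z4} — 7 zones.
No choice of 2 sensor positions does better; here Z8 is left uncovered.

7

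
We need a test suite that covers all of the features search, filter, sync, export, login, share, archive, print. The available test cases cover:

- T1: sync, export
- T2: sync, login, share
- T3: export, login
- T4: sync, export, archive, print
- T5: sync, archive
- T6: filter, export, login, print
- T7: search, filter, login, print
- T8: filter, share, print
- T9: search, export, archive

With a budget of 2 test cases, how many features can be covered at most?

7

Choosing T4, T7 covers {search, filter, sync, export, login, archive, print} — 7 features.
No choice of 2 test cases does better; here share is left uncovered.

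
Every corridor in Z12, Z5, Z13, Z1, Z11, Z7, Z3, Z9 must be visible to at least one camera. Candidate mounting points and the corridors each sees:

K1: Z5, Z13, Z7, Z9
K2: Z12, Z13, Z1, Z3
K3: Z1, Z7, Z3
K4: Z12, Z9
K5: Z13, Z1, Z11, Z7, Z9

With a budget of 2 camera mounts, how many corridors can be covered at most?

Choosing K1, K2 covers {Z12, Z5, Z13, Z1, Z7, Z3, Z9} — 7 corridors.
No choice of 2 camera mounts does better; here Z11 is left uncovered.

7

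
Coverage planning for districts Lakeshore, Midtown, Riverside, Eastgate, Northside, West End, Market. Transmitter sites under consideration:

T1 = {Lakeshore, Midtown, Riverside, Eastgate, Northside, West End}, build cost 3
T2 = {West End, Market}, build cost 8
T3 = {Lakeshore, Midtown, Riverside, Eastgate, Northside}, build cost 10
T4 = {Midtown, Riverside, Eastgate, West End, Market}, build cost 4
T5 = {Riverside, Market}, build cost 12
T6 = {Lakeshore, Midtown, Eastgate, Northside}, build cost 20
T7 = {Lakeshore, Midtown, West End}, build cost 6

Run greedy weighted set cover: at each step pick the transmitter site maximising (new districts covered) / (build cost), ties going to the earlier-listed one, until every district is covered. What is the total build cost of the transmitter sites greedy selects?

7

Pick 1: T1 adds 6 new (Lakeshore, Midtown, Riverside, Eastgate, Northside, West End) at build cost 3 (ratio 6/3).
Pick 2: T4 adds 1 new (Market) at build cost 4 (ratio 1/4).
Greedy total build cost: 3 + 4 = 7.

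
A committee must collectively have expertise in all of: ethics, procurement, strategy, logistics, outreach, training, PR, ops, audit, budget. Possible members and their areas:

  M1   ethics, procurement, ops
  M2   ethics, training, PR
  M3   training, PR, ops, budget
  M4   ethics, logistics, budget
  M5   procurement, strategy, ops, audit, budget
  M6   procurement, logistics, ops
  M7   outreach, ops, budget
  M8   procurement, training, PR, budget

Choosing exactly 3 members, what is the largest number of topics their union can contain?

9

Choosing M2, M4, M5 covers {ethics, procurement, strategy, logistics, training, PR, ops, audit, budget} — 9 topics.
No choice of 3 members does better; here outreach is left uncovered.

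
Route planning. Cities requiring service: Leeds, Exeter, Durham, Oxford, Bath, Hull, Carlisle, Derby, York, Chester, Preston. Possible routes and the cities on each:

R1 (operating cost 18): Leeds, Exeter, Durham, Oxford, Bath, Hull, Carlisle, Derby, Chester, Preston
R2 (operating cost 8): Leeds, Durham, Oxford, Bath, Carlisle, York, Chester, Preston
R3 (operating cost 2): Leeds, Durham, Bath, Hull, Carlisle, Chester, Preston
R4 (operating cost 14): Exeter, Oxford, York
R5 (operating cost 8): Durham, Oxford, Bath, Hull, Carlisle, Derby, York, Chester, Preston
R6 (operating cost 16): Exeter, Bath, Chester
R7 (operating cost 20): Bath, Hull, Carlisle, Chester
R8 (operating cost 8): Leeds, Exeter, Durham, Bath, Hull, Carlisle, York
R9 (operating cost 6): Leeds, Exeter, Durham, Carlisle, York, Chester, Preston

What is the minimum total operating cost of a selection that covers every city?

R5, R9 cover every city at operating cost 8 + 6 = 14.
Any cover uses at least 2 routes; among all covering selections none totals below 14.

14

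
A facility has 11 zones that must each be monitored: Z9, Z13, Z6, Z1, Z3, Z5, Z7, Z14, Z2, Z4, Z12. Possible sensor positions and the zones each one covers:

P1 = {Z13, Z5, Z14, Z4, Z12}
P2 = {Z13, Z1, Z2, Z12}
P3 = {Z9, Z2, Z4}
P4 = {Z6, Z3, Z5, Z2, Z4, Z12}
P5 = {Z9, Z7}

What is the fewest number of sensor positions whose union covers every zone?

4

P1, P2, P4, P5 together cover {Z9, Z13, Z6, Z1, Z3, Z5, Z7, Z14, Z2, Z4, Z12} — every zone.
No 3 of the 5 sensor positions cover everything (all 10 triples fall short), so 4 is minimum.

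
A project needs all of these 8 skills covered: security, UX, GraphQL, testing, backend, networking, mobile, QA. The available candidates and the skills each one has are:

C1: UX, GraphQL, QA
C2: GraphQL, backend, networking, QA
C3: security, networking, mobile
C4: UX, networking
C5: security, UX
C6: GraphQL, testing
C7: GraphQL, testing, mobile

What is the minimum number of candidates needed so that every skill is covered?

3

C2, C5, C7 together cover {security, UX, GraphQL, testing, backend, networking, mobile, QA} — every skill.
No 2 of the 7 candidates cover everything (all 21 pairs fall short), so 3 is minimum.
Greedy (largest uncovered first) would take C2, C3, C1, C6 — 4 candidates — but 3 suffice.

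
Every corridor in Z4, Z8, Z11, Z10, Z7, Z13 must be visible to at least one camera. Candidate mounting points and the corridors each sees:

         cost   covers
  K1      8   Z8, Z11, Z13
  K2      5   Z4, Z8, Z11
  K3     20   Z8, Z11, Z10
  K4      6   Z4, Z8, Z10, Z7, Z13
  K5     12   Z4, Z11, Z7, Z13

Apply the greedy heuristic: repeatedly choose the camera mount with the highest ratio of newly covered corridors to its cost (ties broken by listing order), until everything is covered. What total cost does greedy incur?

11

Pick 1: K4 adds 5 new (Z4, Z8, Z10, Z7, Z13) at cost 6 (ratio 5/6).
Pick 2: K2 adds 1 new (Z11) at cost 5 (ratio 1/5).
Greedy total cost: 6 + 5 = 11.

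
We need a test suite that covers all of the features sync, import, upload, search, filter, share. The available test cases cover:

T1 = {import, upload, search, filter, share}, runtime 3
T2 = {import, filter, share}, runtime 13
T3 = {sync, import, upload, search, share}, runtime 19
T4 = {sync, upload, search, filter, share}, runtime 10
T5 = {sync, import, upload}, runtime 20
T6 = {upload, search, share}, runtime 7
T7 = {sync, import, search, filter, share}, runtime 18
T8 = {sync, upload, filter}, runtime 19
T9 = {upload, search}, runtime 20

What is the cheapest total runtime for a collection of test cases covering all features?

13

T1, T4 cover every feature at runtime 3 + 10 = 13.
Any cover uses at least 2 test cases; among all covering selections none totals below 13.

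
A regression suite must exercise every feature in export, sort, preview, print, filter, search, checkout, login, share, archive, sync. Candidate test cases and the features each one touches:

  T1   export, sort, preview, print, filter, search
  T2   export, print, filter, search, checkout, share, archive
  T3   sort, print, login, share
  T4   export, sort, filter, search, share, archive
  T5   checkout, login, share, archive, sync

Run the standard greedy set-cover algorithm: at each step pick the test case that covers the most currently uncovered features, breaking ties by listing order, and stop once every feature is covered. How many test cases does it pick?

3

Pick 1: T2 covers 7 new features (export, print, filter, search, checkout, share, archive).
Pick 2: T1 covers 2 new features (sort, preview).
Pick 3: T5 covers 2 new features (login, sync).
Greedy uses 3 test cases. (The true minimum is 2.)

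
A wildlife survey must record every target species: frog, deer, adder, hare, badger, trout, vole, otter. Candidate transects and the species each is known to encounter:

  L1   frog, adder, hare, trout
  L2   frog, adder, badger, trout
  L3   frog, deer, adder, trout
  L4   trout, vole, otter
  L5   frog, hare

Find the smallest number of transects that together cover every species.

4

L1, L2, L3, L4 together cover {frog, deer, adder, hare, badger, trout, vole, otter} — every species.
No 3 of the 5 transects cover everything (all 10 triples fall short), so 4 is minimum.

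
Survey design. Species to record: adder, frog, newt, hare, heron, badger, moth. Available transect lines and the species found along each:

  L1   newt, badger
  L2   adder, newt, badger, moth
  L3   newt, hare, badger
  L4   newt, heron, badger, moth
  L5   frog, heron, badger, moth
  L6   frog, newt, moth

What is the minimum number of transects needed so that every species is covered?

L2, L3, L5 together cover {adder, frog, newt, hare, heron, badger, moth} — every species.
No 2 of the 6 transects cover everything (all 15 pairs fall short), so 3 is minimum.

3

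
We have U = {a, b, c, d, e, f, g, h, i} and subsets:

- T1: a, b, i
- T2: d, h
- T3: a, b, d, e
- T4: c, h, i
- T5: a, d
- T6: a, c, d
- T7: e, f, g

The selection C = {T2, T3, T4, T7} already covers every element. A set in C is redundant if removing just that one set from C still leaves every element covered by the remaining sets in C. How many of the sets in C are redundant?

1

Drop T2: the rest still cover every element — redundant.
Drop T3: a, b uncovered — not redundant.
Drop T4: c, i uncovered — not redundant.
Drop T7: f, g uncovered — not redundant.
1 redundant: T2.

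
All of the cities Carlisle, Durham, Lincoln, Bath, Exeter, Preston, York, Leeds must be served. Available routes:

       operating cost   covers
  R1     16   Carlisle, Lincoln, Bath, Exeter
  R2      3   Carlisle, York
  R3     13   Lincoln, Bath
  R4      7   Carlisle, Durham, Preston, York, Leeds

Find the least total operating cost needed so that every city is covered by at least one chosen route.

R1, R4 cover every city at operating cost 16 + 7 = 23.
Any cover uses at least 2 routes; among all covering selections none totals below 23.

23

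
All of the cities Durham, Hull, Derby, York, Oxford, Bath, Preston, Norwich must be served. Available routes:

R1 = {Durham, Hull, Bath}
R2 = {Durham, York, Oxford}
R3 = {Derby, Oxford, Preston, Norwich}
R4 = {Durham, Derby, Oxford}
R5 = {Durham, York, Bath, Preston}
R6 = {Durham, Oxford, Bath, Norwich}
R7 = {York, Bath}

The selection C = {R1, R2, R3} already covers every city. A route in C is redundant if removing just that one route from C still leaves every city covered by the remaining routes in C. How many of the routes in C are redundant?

Drop R1: Hull, Bath uncovered — not redundant.
Drop R2: York uncovered — not redundant.
Drop R3: Derby, Preston, Norwich uncovered — not redundant.
None of the routes in C is redundant.

0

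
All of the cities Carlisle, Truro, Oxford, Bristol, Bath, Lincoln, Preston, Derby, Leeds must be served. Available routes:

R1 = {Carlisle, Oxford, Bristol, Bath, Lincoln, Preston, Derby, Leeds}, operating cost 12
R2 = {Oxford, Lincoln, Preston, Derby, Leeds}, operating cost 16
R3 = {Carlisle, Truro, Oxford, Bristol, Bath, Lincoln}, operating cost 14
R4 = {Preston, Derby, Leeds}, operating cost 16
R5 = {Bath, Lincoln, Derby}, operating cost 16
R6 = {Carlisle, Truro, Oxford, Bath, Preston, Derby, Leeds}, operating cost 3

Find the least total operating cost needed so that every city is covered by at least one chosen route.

R1, R6 cover every city at operating cost 12 + 3 = 15.
Any cover uses at least 2 routes; among all covering selections none totals below 15.

15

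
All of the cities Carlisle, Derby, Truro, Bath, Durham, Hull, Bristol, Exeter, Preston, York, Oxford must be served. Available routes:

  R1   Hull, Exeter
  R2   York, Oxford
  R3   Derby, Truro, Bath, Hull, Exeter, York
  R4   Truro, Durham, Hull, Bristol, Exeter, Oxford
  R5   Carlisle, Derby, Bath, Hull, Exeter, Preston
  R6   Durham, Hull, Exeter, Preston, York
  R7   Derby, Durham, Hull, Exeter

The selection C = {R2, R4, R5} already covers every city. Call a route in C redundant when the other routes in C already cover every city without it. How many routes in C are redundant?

0

Drop R2: York uncovered — not redundant.
Drop R4: Truro, Durham, Bristol uncovered — not redundant.
Drop R5: Carlisle, Derby, Bath, Preston uncovered — not redundant.
None of the routes in C is redundant.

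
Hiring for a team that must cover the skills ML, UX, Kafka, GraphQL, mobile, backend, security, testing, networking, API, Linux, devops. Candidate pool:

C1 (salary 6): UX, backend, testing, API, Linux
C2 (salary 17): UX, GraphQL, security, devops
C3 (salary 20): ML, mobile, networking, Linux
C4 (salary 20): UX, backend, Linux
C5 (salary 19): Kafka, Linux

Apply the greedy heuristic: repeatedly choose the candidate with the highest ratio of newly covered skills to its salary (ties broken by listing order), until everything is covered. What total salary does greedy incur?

62

Pick 1: C1 adds 5 new (UX, backend, testing, API, Linux) at salary 6 (ratio 5/6).
Pick 2: C2 adds 3 new (GraphQL, security, devops) at salary 17 (ratio 3/17).
Pick 3: C3 adds 3 new (ML, mobile, networking) at salary 20 (ratio 3/20).
Pick 4: C5 adds 1 new (Kafka) at salary 19 (ratio 1/19).
Greedy total salary: 6 + 17 + 20 + 19 = 62.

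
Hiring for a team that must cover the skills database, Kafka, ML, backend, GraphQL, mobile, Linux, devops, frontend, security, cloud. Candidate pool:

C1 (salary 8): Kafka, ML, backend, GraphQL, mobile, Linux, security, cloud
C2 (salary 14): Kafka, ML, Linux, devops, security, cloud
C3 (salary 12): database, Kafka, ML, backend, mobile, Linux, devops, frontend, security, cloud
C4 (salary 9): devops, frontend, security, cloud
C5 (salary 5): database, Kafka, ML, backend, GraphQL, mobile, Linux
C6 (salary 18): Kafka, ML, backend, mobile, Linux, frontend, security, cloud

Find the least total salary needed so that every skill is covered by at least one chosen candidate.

C4, C5 cover every skill at salary 9 + 5 = 14.
Any cover uses at least 2 candidates; among all covering selections none totals below 14.

14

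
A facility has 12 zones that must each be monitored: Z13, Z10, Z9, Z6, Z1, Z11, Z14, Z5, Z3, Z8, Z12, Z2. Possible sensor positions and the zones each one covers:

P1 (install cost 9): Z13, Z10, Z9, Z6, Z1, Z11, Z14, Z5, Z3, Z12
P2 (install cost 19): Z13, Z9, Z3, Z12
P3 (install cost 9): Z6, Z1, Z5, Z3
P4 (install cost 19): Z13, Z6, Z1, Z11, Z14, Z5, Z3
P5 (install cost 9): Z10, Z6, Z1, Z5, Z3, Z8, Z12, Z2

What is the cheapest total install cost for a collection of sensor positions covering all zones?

18

P1, P5 cover every zone at install cost 9 + 9 = 18.
Any cover uses at least 2 sensor positions; among all covering selections none totals below 18.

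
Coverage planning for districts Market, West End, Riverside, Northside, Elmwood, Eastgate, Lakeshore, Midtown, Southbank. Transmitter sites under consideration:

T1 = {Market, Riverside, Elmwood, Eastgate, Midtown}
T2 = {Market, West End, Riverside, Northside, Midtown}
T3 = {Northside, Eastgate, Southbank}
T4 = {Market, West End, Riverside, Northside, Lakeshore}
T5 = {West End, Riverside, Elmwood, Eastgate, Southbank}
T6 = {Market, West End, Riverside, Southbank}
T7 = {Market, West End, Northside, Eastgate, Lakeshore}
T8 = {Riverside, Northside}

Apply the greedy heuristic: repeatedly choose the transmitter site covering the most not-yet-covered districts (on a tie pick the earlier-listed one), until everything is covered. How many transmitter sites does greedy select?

3

Pick 1: T1 covers 5 new districts (Market, Riverside, Elmwood, Eastgate, Midtown).
Pick 2: T4 covers 3 new districts (West End, Northside, Lakeshore).
Pick 3: T3 covers 1 new districts (Southbank).
Greedy uses 3 transmitter sites.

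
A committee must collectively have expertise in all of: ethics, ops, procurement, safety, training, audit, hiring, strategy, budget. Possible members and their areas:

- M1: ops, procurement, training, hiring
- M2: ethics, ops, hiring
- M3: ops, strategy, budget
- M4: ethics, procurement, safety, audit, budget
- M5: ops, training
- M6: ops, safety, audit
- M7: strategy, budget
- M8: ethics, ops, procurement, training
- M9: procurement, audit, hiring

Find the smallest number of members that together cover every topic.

M1, M3, M4 together cover {ethics, ops, procurement, safety, training, audit, hiring, strategy, budget} — every topic.
No 2 of the 9 members cover everything (all 36 pairs fall short), so 3 is minimum.

3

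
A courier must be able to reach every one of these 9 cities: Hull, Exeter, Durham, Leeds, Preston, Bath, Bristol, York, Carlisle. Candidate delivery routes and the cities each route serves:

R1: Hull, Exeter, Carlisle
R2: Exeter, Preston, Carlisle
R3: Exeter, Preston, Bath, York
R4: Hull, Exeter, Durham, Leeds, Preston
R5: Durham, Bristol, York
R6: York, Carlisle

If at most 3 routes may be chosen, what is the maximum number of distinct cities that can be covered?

Choosing R1, R3, R4 covers {Hull, Exeter, Durham, Leeds, Preston, Bath, York, Carlisle} — 8 cities.
No choice of 3 routes does better; here Bristol is left uncovered.

8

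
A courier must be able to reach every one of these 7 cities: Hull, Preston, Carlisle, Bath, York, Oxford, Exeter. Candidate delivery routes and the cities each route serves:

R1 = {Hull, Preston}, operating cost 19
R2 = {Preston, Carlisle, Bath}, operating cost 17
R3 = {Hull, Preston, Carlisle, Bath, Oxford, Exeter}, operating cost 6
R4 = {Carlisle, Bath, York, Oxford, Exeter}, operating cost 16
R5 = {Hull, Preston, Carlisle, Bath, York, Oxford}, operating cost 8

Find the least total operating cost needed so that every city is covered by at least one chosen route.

R3, R5 cover every city at operating cost 6 + 8 = 14.
Any cover uses at least 2 routes; among all covering selections none totals below 14.

14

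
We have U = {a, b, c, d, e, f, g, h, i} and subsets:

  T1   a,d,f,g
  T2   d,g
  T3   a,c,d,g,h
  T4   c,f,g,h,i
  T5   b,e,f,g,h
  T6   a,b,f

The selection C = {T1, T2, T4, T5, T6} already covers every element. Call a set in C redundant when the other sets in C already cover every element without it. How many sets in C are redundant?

Drop T1: the rest still cover every element — redundant.
Drop T2: the rest still cover every element — redundant.
Drop T4: c, i uncovered — not redundant.
Drop T5: e uncovered — not redundant.
Drop T6: the rest still cover every element — redundant.
3 redundant: T1, T2, T6.

3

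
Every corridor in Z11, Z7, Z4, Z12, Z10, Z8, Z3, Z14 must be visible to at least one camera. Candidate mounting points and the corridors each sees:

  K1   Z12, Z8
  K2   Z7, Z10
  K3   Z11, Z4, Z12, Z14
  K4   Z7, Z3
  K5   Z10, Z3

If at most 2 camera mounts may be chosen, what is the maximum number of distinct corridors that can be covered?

Choosing K2, K3 covers {Z11, Z7, Z4, Z12, Z10, Z14} — 6 corridors.
No choice of 2 camera mounts does better; here Z8, Z3 are left uncovered.

6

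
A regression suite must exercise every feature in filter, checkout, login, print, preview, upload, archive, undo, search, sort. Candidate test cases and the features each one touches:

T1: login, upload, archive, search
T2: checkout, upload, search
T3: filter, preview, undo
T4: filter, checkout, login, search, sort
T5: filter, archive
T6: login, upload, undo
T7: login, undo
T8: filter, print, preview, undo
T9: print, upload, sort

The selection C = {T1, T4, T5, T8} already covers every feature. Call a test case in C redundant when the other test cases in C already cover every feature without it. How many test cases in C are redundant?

1

Drop T1: upload uncovered — not redundant.
Drop T4: checkout, sort uncovered — not redundant.
Drop T5: the rest still cover every feature — redundant.
Drop T8: print, preview, undo uncovered — not redundant.
1 redundant: T5.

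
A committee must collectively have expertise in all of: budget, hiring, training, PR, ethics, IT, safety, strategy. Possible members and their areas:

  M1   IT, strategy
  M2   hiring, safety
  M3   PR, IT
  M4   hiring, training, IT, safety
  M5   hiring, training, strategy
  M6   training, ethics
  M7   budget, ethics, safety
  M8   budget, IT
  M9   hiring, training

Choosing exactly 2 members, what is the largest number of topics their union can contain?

6

Choosing M4, M7 covers {budget, hiring, training, ethics, IT, safety} — 6 topics.
No choice of 2 members does better; here PR, strategy are left uncovered.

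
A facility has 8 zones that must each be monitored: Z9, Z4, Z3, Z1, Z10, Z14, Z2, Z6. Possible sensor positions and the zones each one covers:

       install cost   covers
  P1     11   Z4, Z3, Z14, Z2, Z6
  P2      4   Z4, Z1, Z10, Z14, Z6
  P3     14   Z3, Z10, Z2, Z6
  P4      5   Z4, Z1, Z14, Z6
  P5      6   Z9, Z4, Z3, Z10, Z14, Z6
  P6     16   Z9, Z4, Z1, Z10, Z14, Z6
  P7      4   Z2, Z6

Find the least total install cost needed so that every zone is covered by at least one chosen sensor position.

14

P2, P5, P7 cover every zone at install cost 4 + 6 + 4 = 14.
Any cover uses at least 2 sensor positions; among all covering selections none totals below 14.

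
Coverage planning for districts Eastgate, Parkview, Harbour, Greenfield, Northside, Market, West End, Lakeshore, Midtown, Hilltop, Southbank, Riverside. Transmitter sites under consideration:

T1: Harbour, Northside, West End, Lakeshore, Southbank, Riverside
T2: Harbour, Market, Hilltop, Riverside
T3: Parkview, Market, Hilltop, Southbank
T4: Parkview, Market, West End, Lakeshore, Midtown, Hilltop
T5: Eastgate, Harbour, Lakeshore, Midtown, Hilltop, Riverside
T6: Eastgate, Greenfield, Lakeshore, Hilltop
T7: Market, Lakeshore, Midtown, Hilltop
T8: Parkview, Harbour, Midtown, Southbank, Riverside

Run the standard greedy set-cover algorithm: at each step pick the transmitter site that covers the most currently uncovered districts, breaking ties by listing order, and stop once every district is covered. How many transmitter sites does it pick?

3

Pick 1: T1 covers 6 new districts (Harbour, Northside, West End, Lakeshore, Southbank, Riverside).
Pick 2: T4 covers 4 new districts (Parkview, Market, Midtown, Hilltop).
Pick 3: T6 covers 2 new districts (Eastgate, Greenfield).
Greedy uses 3 transmitter sites.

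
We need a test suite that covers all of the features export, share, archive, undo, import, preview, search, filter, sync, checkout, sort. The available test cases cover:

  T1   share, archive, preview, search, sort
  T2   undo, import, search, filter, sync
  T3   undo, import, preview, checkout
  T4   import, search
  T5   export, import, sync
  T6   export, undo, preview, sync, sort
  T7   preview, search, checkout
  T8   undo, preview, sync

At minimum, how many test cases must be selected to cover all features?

4

T1, T2, T3, T5 together cover {export, share, archive, undo, import, preview, search, filter, sync, checkout, sort} — every feature.
No 3 of the 8 test cases cover everything (all 56 triples fall short), so 4 is minimum.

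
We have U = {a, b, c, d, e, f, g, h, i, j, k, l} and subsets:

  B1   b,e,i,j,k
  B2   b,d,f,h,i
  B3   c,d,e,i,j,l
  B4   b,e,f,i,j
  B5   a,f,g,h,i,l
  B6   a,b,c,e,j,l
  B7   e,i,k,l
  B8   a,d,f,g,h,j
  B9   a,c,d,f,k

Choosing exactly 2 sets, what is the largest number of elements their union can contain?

10

Choosing B1, B5 covers {a, b, e, f, g, h, i, j, k, l} — 10 elements.
No choice of 2 sets does better; here c, d are left uncovered.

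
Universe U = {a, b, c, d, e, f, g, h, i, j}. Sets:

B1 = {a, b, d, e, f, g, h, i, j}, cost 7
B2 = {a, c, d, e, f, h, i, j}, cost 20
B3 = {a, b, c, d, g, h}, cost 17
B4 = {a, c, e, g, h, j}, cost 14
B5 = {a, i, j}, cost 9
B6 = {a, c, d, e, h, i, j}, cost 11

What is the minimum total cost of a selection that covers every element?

18

B1, B6 cover every element at cost 7 + 11 = 18.
Any cover uses at least 2 sets; among all covering selections none totals below 18.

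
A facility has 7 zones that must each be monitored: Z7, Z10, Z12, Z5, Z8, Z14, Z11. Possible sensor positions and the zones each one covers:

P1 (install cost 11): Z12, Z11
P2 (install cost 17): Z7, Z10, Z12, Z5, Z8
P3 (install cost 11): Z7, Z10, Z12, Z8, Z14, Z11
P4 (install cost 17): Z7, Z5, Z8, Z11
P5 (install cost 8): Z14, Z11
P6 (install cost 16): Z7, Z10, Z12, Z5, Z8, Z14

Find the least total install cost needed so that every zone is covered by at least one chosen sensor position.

P5, P6 cover every zone at install cost 8 + 16 = 24.
Any cover uses at least 2 sensor positions; among all covering selections none totals below 24.

24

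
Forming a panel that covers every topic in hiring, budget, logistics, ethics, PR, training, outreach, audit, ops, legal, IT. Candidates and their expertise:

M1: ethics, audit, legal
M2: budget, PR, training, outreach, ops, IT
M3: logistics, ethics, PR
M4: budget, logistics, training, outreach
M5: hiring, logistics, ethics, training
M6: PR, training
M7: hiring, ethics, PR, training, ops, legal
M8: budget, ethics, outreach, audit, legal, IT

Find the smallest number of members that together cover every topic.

3

M1, M2, M5 together cover {hiring, budget, logistics, ethics, PR, training, outreach, audit, ops, legal, IT} — every topic.
No 2 of the 8 members cover everything (all 28 pairs fall short), so 3 is minimum.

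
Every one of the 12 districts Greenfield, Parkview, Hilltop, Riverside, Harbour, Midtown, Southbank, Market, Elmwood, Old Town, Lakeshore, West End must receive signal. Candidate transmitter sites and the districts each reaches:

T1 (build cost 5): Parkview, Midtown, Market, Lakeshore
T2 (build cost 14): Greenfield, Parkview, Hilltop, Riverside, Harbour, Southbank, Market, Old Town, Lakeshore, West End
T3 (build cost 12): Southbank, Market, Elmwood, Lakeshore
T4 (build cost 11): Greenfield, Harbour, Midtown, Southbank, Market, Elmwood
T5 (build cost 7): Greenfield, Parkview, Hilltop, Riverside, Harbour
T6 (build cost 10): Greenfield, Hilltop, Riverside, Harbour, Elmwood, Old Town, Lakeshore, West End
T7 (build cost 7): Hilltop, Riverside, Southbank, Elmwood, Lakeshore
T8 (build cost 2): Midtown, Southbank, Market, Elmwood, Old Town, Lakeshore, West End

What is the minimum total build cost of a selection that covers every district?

T5, T8 cover every district at build cost 7 + 2 = 9.
Any cover uses at least 2 transmitter sites; among all covering selections none totals below 9.

9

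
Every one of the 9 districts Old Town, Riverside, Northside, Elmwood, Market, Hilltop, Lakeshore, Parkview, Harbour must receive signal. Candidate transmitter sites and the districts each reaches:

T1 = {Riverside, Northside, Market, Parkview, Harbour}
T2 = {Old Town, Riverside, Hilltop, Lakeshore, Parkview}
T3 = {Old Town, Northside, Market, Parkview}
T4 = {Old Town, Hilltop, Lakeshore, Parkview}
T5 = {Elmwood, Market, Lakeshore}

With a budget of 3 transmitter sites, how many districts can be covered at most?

9

Choosing T1, T2, T5 covers {Old Town, Riverside, Northside, Elmwood, Market, Hilltop, Lakeshore, Parkview, Harbour} — 9 districts.
That is all 9 districts.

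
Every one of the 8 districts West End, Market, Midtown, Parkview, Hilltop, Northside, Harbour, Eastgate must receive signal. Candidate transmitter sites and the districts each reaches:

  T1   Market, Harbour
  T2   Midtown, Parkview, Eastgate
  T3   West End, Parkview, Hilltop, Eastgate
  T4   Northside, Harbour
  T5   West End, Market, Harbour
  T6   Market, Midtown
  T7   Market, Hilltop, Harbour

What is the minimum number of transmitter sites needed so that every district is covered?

T3, T4, T6 together cover {West End, Market, Midtown, Parkview, Hilltop, Northside, Harbour, Eastgate} — every district.
No 2 of the 7 transmitter sites cover everything (all 21 pairs fall short), so 3 is minimum.
Greedy (largest uncovered first) would take T3, T1, T2, T4 — 4 transmitter sites — but 3 suffice.

3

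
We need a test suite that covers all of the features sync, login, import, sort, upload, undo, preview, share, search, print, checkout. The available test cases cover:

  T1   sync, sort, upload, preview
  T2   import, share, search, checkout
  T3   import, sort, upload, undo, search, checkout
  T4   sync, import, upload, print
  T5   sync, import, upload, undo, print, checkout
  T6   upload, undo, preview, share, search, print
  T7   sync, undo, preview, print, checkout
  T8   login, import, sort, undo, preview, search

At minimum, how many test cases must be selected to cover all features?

T2, T4, T8 together cover {sync, login, import, sort, upload, undo, preview, share, search, print, checkout} — every feature.
No 2 of the 8 test cases cover everything (all 28 pairs fall short), so 3 is minimum.
Greedy (largest uncovered first) would take T3, T6, T1, T8 — 4 test cases — but 3 suffice.

3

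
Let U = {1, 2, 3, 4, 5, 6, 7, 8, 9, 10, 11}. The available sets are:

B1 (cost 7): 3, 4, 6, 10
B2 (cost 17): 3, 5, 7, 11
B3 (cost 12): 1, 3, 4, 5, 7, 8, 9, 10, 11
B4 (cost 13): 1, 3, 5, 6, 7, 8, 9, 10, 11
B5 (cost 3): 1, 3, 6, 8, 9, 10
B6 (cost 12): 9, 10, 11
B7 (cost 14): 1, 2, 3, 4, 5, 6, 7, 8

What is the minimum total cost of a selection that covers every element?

26

B3, B7 cover every element at cost 12 + 14 = 26.
Any cover uses at least 2 sets; among all covering selections none totals below 26.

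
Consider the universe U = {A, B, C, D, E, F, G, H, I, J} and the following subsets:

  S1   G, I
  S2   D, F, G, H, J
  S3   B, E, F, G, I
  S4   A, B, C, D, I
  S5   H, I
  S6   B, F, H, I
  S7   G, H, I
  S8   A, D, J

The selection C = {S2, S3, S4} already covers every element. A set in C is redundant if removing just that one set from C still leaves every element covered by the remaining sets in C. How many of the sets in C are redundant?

Drop S2: H, J uncovered — not redundant.
Drop S3: E uncovered — not redundant.
Drop S4: A, C uncovered — not redundant.
None of the sets in C is redundant.

0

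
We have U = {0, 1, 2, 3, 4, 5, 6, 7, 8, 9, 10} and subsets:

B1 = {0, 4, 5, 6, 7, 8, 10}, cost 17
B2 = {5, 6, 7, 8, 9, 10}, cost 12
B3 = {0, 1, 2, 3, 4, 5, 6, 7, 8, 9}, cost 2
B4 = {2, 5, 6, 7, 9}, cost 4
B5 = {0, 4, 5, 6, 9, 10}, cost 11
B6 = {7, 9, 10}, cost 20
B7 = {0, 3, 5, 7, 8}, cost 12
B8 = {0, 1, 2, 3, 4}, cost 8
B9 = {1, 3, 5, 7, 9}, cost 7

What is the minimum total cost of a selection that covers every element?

13

B3, B5 cover every element at cost 2 + 11 = 13.
Any cover uses at least 2 sets; among all covering selections none totals below 13.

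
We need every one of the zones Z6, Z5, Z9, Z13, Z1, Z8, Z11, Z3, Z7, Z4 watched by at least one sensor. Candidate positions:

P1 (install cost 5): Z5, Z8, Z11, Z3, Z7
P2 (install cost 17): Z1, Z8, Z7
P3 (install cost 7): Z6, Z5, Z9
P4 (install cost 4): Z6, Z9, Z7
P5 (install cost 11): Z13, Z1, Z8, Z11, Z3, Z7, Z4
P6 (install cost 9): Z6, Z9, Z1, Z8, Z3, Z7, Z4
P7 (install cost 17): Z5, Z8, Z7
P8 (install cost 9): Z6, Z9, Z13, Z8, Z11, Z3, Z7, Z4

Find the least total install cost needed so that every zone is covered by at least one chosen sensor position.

18

P3, P5 cover every zone at install cost 7 + 11 = 18.
Any cover uses at least 2 sensor positions; among all covering selections none totals below 18.
Greedy by coverage-per-install cost would pick P1, P4, P5 for 20 — worse than the optimum 18.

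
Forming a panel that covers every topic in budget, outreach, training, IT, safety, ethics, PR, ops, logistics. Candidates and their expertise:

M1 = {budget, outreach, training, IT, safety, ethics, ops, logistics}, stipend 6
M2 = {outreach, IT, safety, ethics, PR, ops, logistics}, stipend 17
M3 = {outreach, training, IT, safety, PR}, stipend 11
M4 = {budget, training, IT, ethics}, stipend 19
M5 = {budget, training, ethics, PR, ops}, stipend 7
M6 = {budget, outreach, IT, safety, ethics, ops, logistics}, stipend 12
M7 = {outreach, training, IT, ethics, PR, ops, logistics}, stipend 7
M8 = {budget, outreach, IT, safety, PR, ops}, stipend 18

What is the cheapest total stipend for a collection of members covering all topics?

M1, M5 cover every topic at stipend 6 + 7 = 13.
Any cover uses at least 2 members; among all covering selections none totals below 13.

13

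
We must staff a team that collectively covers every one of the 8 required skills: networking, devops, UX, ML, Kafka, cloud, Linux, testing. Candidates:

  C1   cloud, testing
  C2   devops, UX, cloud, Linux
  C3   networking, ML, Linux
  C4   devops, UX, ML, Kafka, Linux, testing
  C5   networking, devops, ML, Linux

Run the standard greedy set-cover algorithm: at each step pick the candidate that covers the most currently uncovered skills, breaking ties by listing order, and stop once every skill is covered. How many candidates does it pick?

Pick 1: C4 covers 6 new skills (devops, UX, ML, Kafka, Linux, testing).
Pick 2: C1 covers 1 new skills (cloud).
Pick 3: C3 covers 1 new skills (networking).
Greedy uses 3 candidates.

3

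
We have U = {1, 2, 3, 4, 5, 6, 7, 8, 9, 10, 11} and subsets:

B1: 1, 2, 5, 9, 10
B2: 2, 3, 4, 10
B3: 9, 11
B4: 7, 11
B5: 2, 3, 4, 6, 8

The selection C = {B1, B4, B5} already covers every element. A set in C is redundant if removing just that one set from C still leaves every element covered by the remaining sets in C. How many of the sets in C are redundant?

Drop B1: 1, 5, 9, 10 uncovered — not redundant.
Drop B4: 7, 11 uncovered — not redundant.
Drop B5: 3, 4, 6, 8 uncovered — not redundant.
None of the sets in C is redundant.

0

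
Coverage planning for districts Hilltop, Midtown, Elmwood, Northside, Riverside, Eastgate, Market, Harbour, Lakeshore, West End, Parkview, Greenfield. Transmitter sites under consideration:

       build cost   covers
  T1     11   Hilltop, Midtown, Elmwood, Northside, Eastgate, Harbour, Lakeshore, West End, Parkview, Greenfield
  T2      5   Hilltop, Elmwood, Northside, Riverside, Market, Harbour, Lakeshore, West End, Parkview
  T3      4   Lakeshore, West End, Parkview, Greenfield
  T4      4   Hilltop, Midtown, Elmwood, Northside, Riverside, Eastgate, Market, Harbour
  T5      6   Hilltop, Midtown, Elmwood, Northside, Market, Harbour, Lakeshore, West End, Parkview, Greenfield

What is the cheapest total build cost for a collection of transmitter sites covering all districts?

8

T3, T4 cover every district at build cost 4 + 4 = 8.
Any cover uses at least 2 transmitter sites; among all covering selections none totals below 8.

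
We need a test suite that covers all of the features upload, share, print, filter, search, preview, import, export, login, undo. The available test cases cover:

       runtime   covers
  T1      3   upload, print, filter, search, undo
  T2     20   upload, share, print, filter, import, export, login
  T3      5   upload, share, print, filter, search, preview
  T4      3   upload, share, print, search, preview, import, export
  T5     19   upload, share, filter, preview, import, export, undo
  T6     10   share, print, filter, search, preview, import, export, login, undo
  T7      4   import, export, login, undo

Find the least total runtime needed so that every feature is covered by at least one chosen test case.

T3, T7 cover every feature at runtime 5 + 4 = 9.
Any cover uses at least 2 test cases; among all covering selections none totals below 9.

9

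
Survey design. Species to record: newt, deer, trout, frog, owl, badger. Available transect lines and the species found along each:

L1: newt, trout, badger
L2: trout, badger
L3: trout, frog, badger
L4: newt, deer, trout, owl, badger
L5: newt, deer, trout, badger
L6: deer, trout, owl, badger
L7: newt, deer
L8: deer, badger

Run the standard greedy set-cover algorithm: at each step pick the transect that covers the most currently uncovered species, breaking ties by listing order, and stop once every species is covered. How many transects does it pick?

Pick 1: L4 covers 5 new species (newt, deer, trout, owl, badger).
Pick 2: L3 covers 1 new species (frog).
Greedy uses 2 transects.

2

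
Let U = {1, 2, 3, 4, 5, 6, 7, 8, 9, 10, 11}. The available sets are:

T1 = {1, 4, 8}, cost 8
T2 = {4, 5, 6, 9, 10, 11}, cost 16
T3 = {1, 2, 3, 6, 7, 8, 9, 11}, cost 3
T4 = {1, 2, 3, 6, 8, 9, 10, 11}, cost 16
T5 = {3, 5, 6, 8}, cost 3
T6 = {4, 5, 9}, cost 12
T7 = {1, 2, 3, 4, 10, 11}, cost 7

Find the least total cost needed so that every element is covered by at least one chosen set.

T3, T5, T7 cover every element at cost 3 + 3 + 7 = 13.
Any cover uses at least 2 sets; among all covering selections none totals below 13.

13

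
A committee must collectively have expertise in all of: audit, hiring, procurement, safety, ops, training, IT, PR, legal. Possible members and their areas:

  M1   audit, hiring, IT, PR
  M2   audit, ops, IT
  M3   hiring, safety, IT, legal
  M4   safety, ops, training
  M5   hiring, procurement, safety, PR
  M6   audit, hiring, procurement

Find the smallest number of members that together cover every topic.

M1, M3, M4, M5 together cover {audit, hiring, procurement, safety, ops, training, IT, PR, legal} — every topic.
No 3 of the 6 members cover everything (all 20 triples fall short), so 4 is minimum.

4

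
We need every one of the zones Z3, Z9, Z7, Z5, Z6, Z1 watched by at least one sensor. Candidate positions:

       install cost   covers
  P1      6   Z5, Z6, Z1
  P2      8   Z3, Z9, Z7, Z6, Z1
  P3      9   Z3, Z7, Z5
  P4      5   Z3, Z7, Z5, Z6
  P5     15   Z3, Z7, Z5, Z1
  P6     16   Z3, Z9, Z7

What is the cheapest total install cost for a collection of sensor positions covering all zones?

13

P2, P4 cover every zone at install cost 8 + 5 = 13.
Any cover uses at least 2 sensor positions; among all covering selections none totals below 13.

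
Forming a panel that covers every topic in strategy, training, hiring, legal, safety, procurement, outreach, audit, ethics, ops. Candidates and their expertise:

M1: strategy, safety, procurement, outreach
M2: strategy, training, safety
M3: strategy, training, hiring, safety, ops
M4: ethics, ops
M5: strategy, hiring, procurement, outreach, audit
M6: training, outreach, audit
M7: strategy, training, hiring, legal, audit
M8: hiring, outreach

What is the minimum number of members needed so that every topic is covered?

M1, M4, M7 together cover {strategy, training, hiring, legal, safety, procurement, outreach, audit, ethics, ops} — every topic.
No 2 of the 8 members cover everything (all 28 pairs fall short), so 3 is minimum.

3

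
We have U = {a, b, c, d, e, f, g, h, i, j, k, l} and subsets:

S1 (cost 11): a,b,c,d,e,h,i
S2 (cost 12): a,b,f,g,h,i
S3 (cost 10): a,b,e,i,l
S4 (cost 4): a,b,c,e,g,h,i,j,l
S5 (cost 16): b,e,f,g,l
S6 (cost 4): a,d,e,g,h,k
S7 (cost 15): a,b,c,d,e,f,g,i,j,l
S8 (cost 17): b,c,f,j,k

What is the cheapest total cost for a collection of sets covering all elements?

19

S6, S7 cover every element at cost 4 + 15 = 19.
Any cover uses at least 2 sets; among all covering selections none totals below 19.
Greedy by coverage-per-cost would pick S4, S6, S2 for 20 — worse than the optimum 19.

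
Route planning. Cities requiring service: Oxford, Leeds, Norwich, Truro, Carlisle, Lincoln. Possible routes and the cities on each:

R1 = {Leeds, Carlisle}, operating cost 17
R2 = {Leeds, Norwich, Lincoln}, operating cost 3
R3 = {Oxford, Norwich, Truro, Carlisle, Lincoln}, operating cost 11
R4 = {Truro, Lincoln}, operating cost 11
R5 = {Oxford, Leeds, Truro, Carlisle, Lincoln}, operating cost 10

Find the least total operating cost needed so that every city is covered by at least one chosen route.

R2, R5 cover every city at operating cost 3 + 10 = 13.
Any cover uses at least 2 routes; among all covering selections none totals below 13.

13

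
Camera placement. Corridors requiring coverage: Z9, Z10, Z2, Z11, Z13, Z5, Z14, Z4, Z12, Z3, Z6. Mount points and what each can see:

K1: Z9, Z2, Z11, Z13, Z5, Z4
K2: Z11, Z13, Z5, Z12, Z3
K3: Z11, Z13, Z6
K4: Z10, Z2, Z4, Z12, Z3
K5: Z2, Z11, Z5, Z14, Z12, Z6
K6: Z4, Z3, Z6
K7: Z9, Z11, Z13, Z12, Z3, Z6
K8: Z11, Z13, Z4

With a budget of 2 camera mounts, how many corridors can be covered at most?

Choosing K1, K4 covers {Z9, Z10, Z2, Z11, Z13, Z5, Z4, Z12, Z3} — 9 corridors.
No choice of 2 camera mounts does better; here Z14, Z6 are left uncovered.

9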